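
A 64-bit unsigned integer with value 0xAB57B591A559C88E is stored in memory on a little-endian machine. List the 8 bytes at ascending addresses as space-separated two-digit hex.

Split into bytes (most-significant first): AB 57 B5 91 A5 59 C8 8E.
Little-endian stores the least-significant byte at the lowest address.
So at ascending addresses the bytes are 8E C8 59 A5 91 B5 57 AB.

8E C8 59 A5 91 B5 57 AB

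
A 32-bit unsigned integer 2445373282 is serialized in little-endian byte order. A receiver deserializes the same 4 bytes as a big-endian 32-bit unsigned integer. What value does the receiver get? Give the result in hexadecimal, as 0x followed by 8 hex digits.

2445373282 in 32-bit hexadecimal is 0x91C16F62.
Stored little-endian, the bytes at ascending addresses are 62 6F C1 91.
Read back as big-endian, the last byte is least significant, giving 0x626FC191.

0x626FC191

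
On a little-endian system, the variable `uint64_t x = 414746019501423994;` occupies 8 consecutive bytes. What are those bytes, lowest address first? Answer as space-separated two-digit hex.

414746019501423994 in hexadecimal, padded to 64 bits, is 0x05C1794EAC63BD7A.
Split into bytes (most-significant first): 05 C1 79 4E AC 63 BD 7A.
Little-endian: lowest address holds the least-significant byte.
So at ascending addresses the bytes are 7A BD 63 AC 4E 79 C1 05.

7A BD 63 AC 4E 79 C1 05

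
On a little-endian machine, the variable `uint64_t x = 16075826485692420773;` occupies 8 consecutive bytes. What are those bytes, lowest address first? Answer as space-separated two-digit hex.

A5 52 83 EE 03 CF 18 DF

16075826485692420773 in hexadecimal, padded to 64 bits, is 0xDF18CF03EE8352A5.
Split into bytes (most-significant first): DF 18 CF 03 EE 83 52 A5.
Little-endian stores the least-significant byte at the lowest address.
So at ascending addresses the bytes are A5 52 83 EE 03 CF 18 DF.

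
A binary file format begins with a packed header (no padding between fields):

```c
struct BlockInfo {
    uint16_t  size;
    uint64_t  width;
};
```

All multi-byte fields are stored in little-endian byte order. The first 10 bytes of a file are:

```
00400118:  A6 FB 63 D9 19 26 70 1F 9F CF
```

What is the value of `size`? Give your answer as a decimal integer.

`size` is the first field, at byte offset 0, occupying 2 bytes.
Bytes at offsets 0..1: A6 FB.
In little-endian order the low byte comes first in memory.
Reassemble most-significant byte first: FB A6 → 0xFBA6.
0xFBA6 = 64422.

64422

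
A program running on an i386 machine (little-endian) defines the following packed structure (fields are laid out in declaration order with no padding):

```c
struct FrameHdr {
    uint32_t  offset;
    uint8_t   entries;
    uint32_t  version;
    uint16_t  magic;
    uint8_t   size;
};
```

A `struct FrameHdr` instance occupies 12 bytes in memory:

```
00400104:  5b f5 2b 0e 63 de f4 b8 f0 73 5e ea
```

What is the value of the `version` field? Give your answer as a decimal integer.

4038653150

`version` follows `offset` (4 B), `entries` (1 B), so it starts at offset 4 + 1 = 5 and occupies 4 bytes.
Bytes at offsets 5..8: DE F4 B8 F0.
In little-endian order the low byte comes first in memory.
Reassemble most-significant byte first: F0 B8 F4 DE → 0xF0B8F4DE.
0xF0B8F4DE = 4038653150.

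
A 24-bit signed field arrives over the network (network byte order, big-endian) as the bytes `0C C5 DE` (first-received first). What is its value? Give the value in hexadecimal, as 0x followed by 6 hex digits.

In big-endian order the high byte comes first in memory.
The bytes are already most-significant first: 0x0CC5DE.

0x0CC5DE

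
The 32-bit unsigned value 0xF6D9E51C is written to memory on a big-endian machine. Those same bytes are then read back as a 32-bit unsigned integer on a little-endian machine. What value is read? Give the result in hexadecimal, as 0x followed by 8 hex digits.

Stored big-endian, the bytes at ascending addresses are F6 D9 E5 1C.
Read back as little-endian, the first byte is least significant, giving 0x1CE5D9F6.

0x1CE5D9F6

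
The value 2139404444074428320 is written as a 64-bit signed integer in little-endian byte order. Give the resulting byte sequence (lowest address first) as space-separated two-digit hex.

2139404444074428320 in hexadecimal, padded to 64 bits, is 0x1DB0B101BFF2C7A0.
Split into bytes (most-significant first): 1D B0 B1 01 BF F2 C7 A0.
Little-endian stores the least-significant byte at the lowest address.
So at ascending addresses the bytes are A0 C7 F2 BF 01 B1 B0 1D.

A0 C7 F2 BF 01 B1 B0 1D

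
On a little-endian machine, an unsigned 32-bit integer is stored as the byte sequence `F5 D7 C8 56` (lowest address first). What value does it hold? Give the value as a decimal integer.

In little-endian order the low byte comes first in memory.
Reassemble most-significant byte first: 56 C8 D7 F5 → 0x56C8D7F5.
0x56C8D7F5 = 1456003061.

1456003061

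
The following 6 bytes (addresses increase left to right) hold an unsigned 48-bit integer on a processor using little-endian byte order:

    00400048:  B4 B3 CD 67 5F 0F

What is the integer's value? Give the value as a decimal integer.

Little-endian: lowest address holds the least-significant byte.
Reassemble most-significant byte first: 0F 5F 67 CD B3 B4 → 0x0F5F67CDB3B4.
0x0F5F67CDB3B4 = 16902437843892.

16902437843892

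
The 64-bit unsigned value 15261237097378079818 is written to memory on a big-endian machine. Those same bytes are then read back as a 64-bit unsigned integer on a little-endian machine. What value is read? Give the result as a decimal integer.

15261237097378079818 in 64-bit hexadecimal is 0xD3CACE48563BE44A.
Stored big-endian, the bytes at ascending addresses are D3 CA CE 48 56 3B E4 4A.
Read back as little-endian, the first byte is least significant, giving 0x4AE43B5648CECAD3.
0x4AE43B5648CECAD3 = 5396503495271434963.

5396503495271434963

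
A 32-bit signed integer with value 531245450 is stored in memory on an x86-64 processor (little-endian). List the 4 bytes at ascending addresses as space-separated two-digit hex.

8A 29 AA 1F

531245450 in hexadecimal, padded to 32 bits, is 0x1FAA298A.
Split into bytes (most-significant first): 1F AA 29 8A.
In little-endian order the low byte comes first in memory.
So at ascending addresses the bytes are 8A 29 AA 1F.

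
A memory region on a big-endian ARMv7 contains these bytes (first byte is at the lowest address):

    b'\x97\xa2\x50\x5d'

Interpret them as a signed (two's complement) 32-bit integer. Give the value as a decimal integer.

-1750970275

Big-endian stores the most-significant byte at the lowest address.
The bytes are already most-significant first: 0x97A2505D.
Top bit is set, so as a signed 32-bit value this is 0x97A2505D − 2^32 = -1750970275.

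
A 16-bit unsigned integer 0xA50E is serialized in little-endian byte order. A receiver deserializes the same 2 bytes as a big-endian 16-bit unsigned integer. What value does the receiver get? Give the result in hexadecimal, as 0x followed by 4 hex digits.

0x0EA5

Stored little-endian, the bytes at ascending addresses are 0E A5.
Read back as big-endian, the last byte is least significant, giving 0x0EA5.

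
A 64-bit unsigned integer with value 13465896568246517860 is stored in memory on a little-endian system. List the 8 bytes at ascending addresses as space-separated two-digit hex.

13465896568246517860 in hexadecimal, padded to 64 bits, is 0xBAE079955C7C4064.
Split into bytes (most-significant first): BA E0 79 95 5C 7C 40 64.
In little-endian order the low byte comes first in memory.
So at ascending addresses the bytes are 64 40 7C 5C 95 79 E0 BA.

64 40 7C 5C 95 79 E0 BA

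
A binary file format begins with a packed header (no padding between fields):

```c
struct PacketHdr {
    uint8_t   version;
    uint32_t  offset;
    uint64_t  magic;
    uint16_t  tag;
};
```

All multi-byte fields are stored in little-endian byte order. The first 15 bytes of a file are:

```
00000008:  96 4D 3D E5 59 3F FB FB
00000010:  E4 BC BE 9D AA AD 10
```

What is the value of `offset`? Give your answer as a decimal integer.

`offset` follows `version` (1 byte), so it starts at byte offset 1 and occupies 4 bytes.
Bytes at offsets 1..4: 4D 3D E5 59.
Little-endian stores the least-significant byte at the lowest address.
Reassemble most-significant byte first: 59 E5 3D 4D → 0x59E53D4D.
0x59E53D4D = 1508195661.

1508195661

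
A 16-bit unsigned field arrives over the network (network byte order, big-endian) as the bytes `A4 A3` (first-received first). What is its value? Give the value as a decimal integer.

42147

Big-endian: lowest address holds the most-significant byte.
The bytes are already most-significant first: 0xA4A3.
0xA4A3 = 42147.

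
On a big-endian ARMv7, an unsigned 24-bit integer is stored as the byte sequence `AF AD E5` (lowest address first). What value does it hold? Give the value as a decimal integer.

11513317

In big-endian order the high byte comes first in memory.
The bytes are already most-significant first: 0xAFADE5.
0xAFADE5 = 11513317.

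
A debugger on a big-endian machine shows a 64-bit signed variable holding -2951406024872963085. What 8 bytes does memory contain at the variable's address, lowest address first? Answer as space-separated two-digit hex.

Two's complement of -2951406024872963085 in 64 bits: 2951406024872963085 = 0x28F5802474802C0D; invert → 0xD70A7FDB8B7FD3F2; add 1 → 0xD70A7FDB8B7FD3F3.
Split into bytes (most-significant first): D7 0A 7F DB 8B 7F D3 F3.
Big-endian stores the most-significant byte at the lowest address.
So the memory order matches the most-significant-first order: D7 0A 7F DB 8B 7F D3 F3.

D7 0A 7F DB 8B 7F D3 F3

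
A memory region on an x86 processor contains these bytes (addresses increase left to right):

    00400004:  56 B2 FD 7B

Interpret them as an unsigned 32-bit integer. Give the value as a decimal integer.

Little-endian stores the least-significant byte at the lowest address.
Reassemble most-significant byte first: 7B FD B2 56 → 0x7BFDB256.
0x7BFDB256 = 2080223830.

2080223830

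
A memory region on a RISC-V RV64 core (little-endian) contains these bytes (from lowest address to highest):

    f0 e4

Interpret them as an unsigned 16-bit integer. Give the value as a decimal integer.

58608

Little-endian: lowest address holds the least-significant byte.
Reassemble most-significant byte first: E4 F0 → 0xE4F0.
0xE4F0 = 58608.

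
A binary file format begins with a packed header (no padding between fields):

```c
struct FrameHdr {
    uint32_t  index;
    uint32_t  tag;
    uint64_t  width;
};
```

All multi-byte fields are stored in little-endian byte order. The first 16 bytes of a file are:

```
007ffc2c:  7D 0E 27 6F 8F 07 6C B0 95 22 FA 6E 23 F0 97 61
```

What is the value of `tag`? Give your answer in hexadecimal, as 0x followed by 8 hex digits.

0xB06C078F

`tag` follows `index` (4 bytes), so it starts at byte offset 4 and occupies 4 bytes.
Bytes at offsets 4..7: 8F 07 6C B0.
Little-endian: lowest address holds the least-significant byte.
Reassemble most-significant byte first: B0 6C 07 8F → 0xB06C078F.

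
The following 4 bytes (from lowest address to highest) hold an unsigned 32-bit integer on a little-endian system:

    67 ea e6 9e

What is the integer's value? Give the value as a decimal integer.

Little-endian: lowest address holds the least-significant byte.
Reassemble most-significant byte first: 9E E6 EA 67 → 0x9EE6EA67.
0x9EE6EA67 = 2665933415.

2665933415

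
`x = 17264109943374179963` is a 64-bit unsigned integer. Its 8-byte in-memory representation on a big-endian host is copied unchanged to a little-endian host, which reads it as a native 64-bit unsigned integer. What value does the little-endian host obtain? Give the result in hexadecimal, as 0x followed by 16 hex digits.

17264109943374179963 in 64-bit hexadecimal is 0xEF9670863A1B6E7B.
Stored big-endian, the bytes at ascending addresses are EF 96 70 86 3A 1B 6E 7B.
Read back as little-endian, the first byte is least significant, giving 0x7B6E1B3A867096EF.

0x7B6E1B3A867096EF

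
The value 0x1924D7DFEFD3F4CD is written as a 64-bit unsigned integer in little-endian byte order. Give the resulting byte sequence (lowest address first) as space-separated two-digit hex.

Split into bytes (most-significant first): 19 24 D7 DF EF D3 F4 CD.
Little-endian stores the least-significant byte at the lowest address.
So at ascending addresses the bytes are CD F4 D3 EF DF D7 24 19.

CD F4 D3 EF DF D7 24 19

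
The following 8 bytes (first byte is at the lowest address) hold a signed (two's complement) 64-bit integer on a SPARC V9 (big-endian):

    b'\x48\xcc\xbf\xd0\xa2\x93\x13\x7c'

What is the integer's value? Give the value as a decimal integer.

In big-endian order the high byte comes first in memory.
The bytes are already most-significant first: 0x48CCBFD0A293137C.
0x48CCBFD0A293137C = 5245778568781435772.

5245778568781435772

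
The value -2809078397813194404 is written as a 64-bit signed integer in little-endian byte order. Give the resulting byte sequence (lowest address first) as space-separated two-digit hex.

5C 01 1F 90 14 26 04 D9

Two's complement of -2809078397813194404 in 64 bits: 2809078397813194404 = 0x26FBD9EB6FE0FEA4; invert → 0xD9042614901F015B; add 1 → 0xD9042614901F015C.
Split into bytes (most-significant first): D9 04 26 14 90 1F 01 5C.
Little-endian: lowest address holds the least-significant byte.
So at ascending addresses the bytes are 5C 01 1F 90 14 26 04 D9.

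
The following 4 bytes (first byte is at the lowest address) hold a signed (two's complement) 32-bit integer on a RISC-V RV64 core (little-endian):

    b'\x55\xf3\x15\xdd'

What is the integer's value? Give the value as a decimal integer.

In little-endian order the low byte comes first in memory.
Reassemble most-significant byte first: DD 15 F3 55 → 0xDD15F355.
Top bit is set, so as a signed 32-bit value this is 0xDD15F355 − 2^32 = -585764011.

-585764011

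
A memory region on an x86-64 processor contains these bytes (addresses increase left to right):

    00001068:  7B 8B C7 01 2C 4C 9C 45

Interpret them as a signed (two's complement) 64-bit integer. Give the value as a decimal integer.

5015967836876016507

Little-endian: lowest address holds the least-significant byte.
Reassemble most-significant byte first: 45 9C 4C 2C 01 C7 8B 7B → 0x459C4C2C01C78B7B.
0x459C4C2C01C78B7B = 5015967836876016507.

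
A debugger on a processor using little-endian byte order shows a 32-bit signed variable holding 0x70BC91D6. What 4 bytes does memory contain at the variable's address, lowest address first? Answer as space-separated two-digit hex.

Split into bytes (most-significant first): 70 BC 91 D6.
In little-endian order the low byte comes first in memory.
So at ascending addresses the bytes are D6 91 BC 70.

D6 91 BC 70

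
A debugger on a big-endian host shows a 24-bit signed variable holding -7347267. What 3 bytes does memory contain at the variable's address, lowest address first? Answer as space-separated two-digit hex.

8F E3 BD

Two's complement of -7347267 in 24 bits: 7347267 = 0x701C43; invert → 0x8FE3BC; add 1 → 0x8FE3BD.
Split into bytes (most-significant first): 8F E3 BD.
Big-endian stores the most-significant byte at the lowest address.
So the memory order matches the most-significant-first order: 8F E3 BD.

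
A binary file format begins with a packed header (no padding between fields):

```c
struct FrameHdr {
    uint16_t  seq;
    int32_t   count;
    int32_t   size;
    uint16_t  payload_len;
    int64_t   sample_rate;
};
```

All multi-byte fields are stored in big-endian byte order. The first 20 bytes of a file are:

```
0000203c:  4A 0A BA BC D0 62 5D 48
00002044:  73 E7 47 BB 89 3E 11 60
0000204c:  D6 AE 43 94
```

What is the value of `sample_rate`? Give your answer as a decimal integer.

-8557383134341086316

`sample_rate` follows `seq` (2 B), `count` (4 B), `size` (4 B), `payload_len` (2 B), so it starts at offset 2 + 4 + 4 + 2 = 12 and occupies 8 bytes.
Bytes at offsets 12..19: 89 3E 11 60 D6 AE 43 94.
In big-endian order the high byte comes first in memory.
The bytes are already most-significant first: 0x893E1160D6AE4394.
Top bit is set, so as a signed 64-bit value this is 0x893E1160D6AE4394 − 2^64 = -8557383134341086316.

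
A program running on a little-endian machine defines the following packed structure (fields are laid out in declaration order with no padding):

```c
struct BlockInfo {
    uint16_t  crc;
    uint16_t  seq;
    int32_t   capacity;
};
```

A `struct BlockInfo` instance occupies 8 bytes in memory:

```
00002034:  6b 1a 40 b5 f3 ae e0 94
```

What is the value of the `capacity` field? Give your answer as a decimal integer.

-1797214477

`capacity` follows `crc` (2 B), `seq` (2 B), so it starts at offset 2 + 2 = 4 and occupies 4 bytes.
Bytes at offsets 4..7: F3 AE E0 94.
Little-endian: lowest address holds the least-significant byte.
Reassemble most-significant byte first: 94 E0 AE F3 → 0x94E0AEF3.
Top bit is set, so as a signed 32-bit value this is 0x94E0AEF3 − 2^32 = -1797214477.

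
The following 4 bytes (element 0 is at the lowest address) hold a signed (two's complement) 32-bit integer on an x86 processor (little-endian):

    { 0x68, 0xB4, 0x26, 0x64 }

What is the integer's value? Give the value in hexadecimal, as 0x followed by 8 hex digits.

0x6426B468

Little-endian: lowest address holds the least-significant byte.
Reassemble most-significant byte first: 64 26 B4 68 → 0x6426B468.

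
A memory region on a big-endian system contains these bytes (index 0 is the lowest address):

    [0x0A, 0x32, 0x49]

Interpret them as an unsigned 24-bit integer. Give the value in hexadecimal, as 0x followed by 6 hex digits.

0x0A3249

In big-endian order the high byte comes first in memory.
The bytes are already most-significant first: 0x0A3249.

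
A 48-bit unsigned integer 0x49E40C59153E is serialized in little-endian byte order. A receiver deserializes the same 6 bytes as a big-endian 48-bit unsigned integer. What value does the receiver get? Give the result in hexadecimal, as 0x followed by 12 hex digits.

Stored little-endian, the bytes at ascending addresses are 3E 15 59 0C E4 49.
Read back as big-endian, the last byte is least significant, giving 0x3E15590CE449.

0x3E15590CE449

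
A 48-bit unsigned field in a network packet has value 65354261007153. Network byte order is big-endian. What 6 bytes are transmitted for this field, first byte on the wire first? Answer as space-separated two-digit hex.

3B 70 79 83 0B 31

65354261007153 in hexadecimal, padded to 48 bits, is 0x3B7079830B31.
Split into bytes (most-significant first): 3B 70 79 83 0B 31.
In big-endian order the high byte comes first in memory.
So the memory order matches the most-significant-first order: 3B 70 79 83 0B 31.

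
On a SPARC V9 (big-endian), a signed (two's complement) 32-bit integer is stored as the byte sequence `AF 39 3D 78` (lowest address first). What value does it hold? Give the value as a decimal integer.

Big-endian: lowest address holds the most-significant byte.
The bytes are already most-significant first: 0xAF393D78.
Top bit is set, so as a signed 32-bit value this is 0xAF393D78 − 2^32 = -1355203208.

-1355203208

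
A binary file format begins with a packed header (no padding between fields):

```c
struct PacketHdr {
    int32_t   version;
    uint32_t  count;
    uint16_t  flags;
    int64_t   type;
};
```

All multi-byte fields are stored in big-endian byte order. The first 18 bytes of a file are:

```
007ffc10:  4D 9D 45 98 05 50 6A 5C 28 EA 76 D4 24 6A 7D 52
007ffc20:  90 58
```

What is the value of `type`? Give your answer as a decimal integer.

8562508831325851736

`type` follows `version` (4 B), `count` (4 B), `flags` (2 B), so it starts at offset 4 + 4 + 2 = 10 and occupies 8 bytes.
Bytes at offsets 10..17: 76 D4 24 6A 7D 52 90 58.
Big-endian: lowest address holds the most-significant byte.
The bytes are already most-significant first: 0x76D4246A7D529058.
0x76D4246A7D529058 = 8562508831325851736.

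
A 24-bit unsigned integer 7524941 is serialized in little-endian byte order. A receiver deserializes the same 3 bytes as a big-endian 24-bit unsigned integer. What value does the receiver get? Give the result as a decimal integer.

7524941 in 24-bit hexadecimal is 0x72D24D.
Stored little-endian, the bytes at ascending addresses are 4D D2 72.
Read back as big-endian, the last byte is least significant, giving 0x4DD272.
0x4DD272 = 5100146.

5100146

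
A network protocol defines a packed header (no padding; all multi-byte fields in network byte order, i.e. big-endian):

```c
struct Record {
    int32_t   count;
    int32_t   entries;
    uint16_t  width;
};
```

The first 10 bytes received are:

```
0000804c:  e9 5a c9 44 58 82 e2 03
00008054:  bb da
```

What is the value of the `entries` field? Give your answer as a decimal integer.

`entries` follows `count` (4 bytes), so it starts at byte offset 4 and occupies 4 bytes.
Bytes at offsets 4..7: 58 82 E2 03.
Big-endian: lowest address holds the most-significant byte.
The bytes are already most-significant first: 0x5882E203.
0x5882E203 = 1484972547.

1484972547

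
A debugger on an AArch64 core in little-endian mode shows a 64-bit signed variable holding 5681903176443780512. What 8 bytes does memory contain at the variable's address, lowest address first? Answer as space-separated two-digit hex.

A0 5D 18 C0 D5 2C DA 4E

5681903176443780512 in hexadecimal, padded to 64 bits, is 0x4EDA2CD5C0185DA0.
Split into bytes (most-significant first): 4E DA 2C D5 C0 18 5D A0.
Little-endian: lowest address holds the least-significant byte.
So at ascending addresses the bytes are A0 5D 18 C0 D5 2C DA 4E.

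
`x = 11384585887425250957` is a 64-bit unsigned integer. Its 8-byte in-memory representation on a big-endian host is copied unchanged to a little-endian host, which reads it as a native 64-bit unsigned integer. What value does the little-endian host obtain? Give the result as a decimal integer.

10180080084592688797

11384585887425250957 in 64-bit hexadecimal is 0x9DFE2C8BE6E8468D.
Stored big-endian, the bytes at ascending addresses are 9D FE 2C 8B E6 E8 46 8D.
Read back as little-endian, the first byte is least significant, giving 0x8D46E8E68B2CFE9D.
0x8D46E8E68B2CFE9D = 10180080084592688797.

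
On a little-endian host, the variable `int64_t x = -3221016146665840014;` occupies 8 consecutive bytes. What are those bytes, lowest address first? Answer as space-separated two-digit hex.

Two's complement of -3221016146665840014 in 64 bits: 3221016146665840014 = 0x2CB3591EA5D09D8E; invert → 0xD34CA6E15A2F6271; add 1 → 0xD34CA6E15A2F6272.
Split into bytes (most-significant first): D3 4C A6 E1 5A 2F 62 72.
Little-endian stores the least-significant byte at the lowest address.
So at ascending addresses the bytes are 72 62 2F 5A E1 A6 4C D3.

72 62 2F 5A E1 A6 4C D3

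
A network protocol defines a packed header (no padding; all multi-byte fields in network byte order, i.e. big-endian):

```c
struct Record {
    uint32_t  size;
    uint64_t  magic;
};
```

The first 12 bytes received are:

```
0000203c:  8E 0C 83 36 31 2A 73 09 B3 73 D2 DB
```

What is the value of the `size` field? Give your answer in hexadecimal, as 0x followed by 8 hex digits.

0x8E0C8336

`size` is the first field, at byte offset 0, occupying 4 bytes.
Bytes at offsets 0..3: 8E 0C 83 36.
In big-endian order the high byte comes first in memory.
The bytes are already most-significant first: 0x8E0C8336.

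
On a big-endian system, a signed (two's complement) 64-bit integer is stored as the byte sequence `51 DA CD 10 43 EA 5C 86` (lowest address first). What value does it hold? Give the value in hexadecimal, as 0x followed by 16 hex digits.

0x51DACD1043EA5C86

Big-endian: lowest address holds the most-significant byte.
The bytes are already most-significant first: 0x51DACD1043EA5C86.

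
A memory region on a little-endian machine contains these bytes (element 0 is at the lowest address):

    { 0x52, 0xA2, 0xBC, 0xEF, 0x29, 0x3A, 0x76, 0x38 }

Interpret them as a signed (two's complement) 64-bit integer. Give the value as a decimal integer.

4068503265166008914

Little-endian stores the least-significant byte at the lowest address.
Reassemble most-significant byte first: 38 76 3A 29 EF BC A2 52 → 0x38763A29EFBCA252.
0x38763A29EFBCA252 = 4068503265166008914.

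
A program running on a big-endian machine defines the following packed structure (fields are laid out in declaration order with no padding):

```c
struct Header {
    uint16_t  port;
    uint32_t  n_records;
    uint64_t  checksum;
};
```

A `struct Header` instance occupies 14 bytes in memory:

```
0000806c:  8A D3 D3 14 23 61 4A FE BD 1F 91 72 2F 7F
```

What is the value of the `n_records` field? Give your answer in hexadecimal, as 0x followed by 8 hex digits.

`n_records` follows `port` (2 bytes), so it starts at byte offset 2 and occupies 4 bytes.
Bytes at offsets 2..5: D3 14 23 61.
In big-endian order the high byte comes first in memory.
The bytes are already most-significant first: 0xD3142361.

0xD3142361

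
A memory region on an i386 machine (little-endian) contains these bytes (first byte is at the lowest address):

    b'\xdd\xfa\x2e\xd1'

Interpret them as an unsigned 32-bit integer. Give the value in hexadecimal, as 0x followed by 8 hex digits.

0xD12EFADD

Little-endian stores the least-significant byte at the lowest address.
Reassemble most-significant byte first: D1 2E FA DD → 0xD12EFADD.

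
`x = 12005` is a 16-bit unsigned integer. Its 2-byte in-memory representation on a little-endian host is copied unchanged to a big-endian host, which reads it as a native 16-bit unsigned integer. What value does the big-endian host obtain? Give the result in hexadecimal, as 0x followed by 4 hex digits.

0xE52E

12005 in 16-bit hexadecimal is 0x2EE5.
Stored little-endian, the bytes at ascending addresses are E5 2E.
Read back as big-endian, the last byte is least significant, giving 0xE52E.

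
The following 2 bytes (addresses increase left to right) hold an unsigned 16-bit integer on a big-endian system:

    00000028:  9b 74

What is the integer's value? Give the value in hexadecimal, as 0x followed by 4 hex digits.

Big-endian: lowest address holds the most-significant byte.
The bytes are already most-significant first: 0x9B74.

0x9B74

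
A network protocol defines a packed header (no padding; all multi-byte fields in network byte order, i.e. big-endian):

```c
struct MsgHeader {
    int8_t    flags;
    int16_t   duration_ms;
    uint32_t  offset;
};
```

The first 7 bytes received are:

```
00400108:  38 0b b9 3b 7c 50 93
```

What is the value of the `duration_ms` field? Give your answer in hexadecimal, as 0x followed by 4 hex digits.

`duration_ms` follows `flags` (1 byte), so it starts at byte offset 1 and occupies 2 bytes.
Bytes at offsets 1..2: 0B B9.
Big-endian: lowest address holds the most-significant byte.
The bytes are already most-significant first: 0x0BB9.

0x0BB9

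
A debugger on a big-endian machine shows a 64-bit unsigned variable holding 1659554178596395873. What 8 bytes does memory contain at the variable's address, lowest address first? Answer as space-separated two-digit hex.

17 07 EB BB 94 C0 DB 61

1659554178596395873 in hexadecimal, padded to 64 bits, is 0x1707EBBB94C0DB61.
Split into bytes (most-significant first): 17 07 EB BB 94 C0 DB 61.
Big-endian stores the most-significant byte at the lowest address.
So the memory order matches the most-significant-first order: 17 07 EB BB 94 C0 DB 61.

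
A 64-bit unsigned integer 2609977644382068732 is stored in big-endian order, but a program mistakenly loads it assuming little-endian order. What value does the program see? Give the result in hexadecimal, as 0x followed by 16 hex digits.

2609977644382068732 in 64-bit hexadecimal is 0x243880D6DD1A9FFC.
Stored big-endian, the bytes at ascending addresses are 24 38 80 D6 DD 1A 9F FC.
Read back as little-endian, the first byte is least significant, giving 0xFC9F1ADDD6803824.

0xFC9F1ADDD6803824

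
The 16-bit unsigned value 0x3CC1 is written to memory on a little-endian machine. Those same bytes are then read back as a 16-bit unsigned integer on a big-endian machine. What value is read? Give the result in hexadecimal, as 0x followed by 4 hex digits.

0xC13C

Stored little-endian, the bytes at ascending addresses are C1 3C.
Read back as big-endian, the last byte is least significant, giving 0xC13C.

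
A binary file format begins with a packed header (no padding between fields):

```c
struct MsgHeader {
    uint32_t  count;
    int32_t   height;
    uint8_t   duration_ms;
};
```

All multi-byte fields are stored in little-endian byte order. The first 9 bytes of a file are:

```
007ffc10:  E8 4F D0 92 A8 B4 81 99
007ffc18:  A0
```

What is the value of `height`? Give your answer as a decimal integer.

-1719552856

`height` follows `count` (4 bytes), so it starts at byte offset 4 and occupies 4 bytes.
Bytes at offsets 4..7: A8 B4 81 99.
Little-endian: lowest address holds the least-significant byte.
Reassemble most-significant byte first: 99 81 B4 A8 → 0x9981B4A8.
Top bit is set, so as a signed 32-bit value this is 0x9981B4A8 − 2^32 = -1719552856.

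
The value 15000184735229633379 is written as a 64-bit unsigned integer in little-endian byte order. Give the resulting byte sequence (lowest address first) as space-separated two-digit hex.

15000184735229633379 in hexadecimal, padded to 64 bits, is 0xD02B5C8AD4996363.
Split into bytes (most-significant first): D0 2B 5C 8A D4 99 63 63.
Little-endian stores the least-significant byte at the lowest address.
So at ascending addresses the bytes are 63 63 99 D4 8A 5C 2B D0.

63 63 99 D4 8A 5C 2B D0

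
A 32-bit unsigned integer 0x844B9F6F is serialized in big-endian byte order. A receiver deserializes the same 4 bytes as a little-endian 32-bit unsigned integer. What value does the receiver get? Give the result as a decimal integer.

Stored big-endian, the bytes at ascending addresses are 84 4B 9F 6F.
Read back as little-endian, the first byte is least significant, giving 0x6F9F4B84.
0x6F9F4B84 = 1872710532.

1872710532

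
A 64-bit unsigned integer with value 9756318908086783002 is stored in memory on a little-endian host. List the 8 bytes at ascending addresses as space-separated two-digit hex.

1A 8C F0 0F 5B 68 65 87

9756318908086783002 in hexadecimal, padded to 64 bits, is 0x8765685B0FF08C1A.
Split into bytes (most-significant first): 87 65 68 5B 0F F0 8C 1A.
Little-endian: lowest address holds the least-significant byte.
So at ascending addresses the bytes are 1A 8C F0 0F 5B 68 65 87.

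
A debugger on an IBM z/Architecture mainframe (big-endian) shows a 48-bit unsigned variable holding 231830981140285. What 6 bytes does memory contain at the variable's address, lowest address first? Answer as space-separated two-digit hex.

231830981140285 in hexadecimal, padded to 48 bits, is 0xD2D95B475F3D.
Split into bytes (most-significant first): D2 D9 5B 47 5F 3D.
Big-endian stores the most-significant byte at the lowest address.
So the memory order matches the most-significant-first order: D2 D9 5B 47 5F 3D.

D2 D9 5B 47 5F 3D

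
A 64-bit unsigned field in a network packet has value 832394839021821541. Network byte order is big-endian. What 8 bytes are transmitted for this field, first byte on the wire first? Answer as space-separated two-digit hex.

832394839021821541 in hexadecimal, padded to 64 bits, is 0x0B8D42B224C39E65.
Split into bytes (most-significant first): 0B 8D 42 B2 24 C3 9E 65.
Big-endian stores the most-significant byte at the lowest address.
So the memory order matches the most-significant-first order: 0B 8D 42 B2 24 C3 9E 65.

0B 8D 42 B2 24 C3 9E 65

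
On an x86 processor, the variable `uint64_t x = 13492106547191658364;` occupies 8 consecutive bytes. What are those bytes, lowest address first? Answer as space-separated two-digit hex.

7C B7 14 A1 6B 97 3D BB

13492106547191658364 in hexadecimal, padded to 64 bits, is 0xBB3D976BA114B77C.
Split into bytes (most-significant first): BB 3D 97 6B A1 14 B7 7C.
Little-endian: lowest address holds the least-significant byte.
So at ascending addresses the bytes are 7C B7 14 A1 6B 97 3D BB.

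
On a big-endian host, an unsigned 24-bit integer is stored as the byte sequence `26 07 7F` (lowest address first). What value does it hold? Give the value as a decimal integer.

In big-endian order the high byte comes first in memory.
The bytes are already most-significant first: 0x26077F.
0x26077F = 2492287.

2492287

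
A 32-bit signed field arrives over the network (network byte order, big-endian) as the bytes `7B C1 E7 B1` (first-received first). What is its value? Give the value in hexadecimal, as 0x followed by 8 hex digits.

Big-endian: lowest address holds the most-significant byte.
The bytes are already most-significant first: 0x7BC1E7B1.

0x7BC1E7B1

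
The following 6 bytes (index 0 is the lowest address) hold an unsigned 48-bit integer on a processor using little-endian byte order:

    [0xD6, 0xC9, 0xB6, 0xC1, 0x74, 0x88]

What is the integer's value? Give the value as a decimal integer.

Little-endian stores the least-significant byte at the lowest address.
Reassemble most-significant byte first: 88 74 C1 B6 C9 D6 → 0x8874C1B6C9D6.
0x8874C1B6C9D6 = 150035047565782.

150035047565782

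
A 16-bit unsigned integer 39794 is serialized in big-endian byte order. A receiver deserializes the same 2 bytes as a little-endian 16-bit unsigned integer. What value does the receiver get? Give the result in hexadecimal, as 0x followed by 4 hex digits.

0x729B

39794 in 16-bit hexadecimal is 0x9B72.
Stored big-endian, the bytes at ascending addresses are 9B 72.
Read back as little-endian, the first byte is least significant, giving 0x729B.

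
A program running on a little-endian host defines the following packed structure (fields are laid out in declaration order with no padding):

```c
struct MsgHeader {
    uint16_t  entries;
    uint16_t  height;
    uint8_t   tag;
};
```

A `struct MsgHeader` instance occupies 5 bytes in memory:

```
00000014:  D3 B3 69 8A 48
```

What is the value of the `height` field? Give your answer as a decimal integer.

35433

`height` follows `entries` (2 bytes), so it starts at byte offset 2 and occupies 2 bytes.
Bytes at offsets 2..3: 69 8A.
In little-endian order the low byte comes first in memory.
Reassemble most-significant byte first: 8A 69 → 0x8A69.
0x8A69 = 35433.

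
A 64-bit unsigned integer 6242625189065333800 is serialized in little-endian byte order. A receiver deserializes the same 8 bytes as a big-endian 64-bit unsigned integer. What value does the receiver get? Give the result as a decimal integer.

6242625189065333800 in 64-bit hexadecimal is 0x56A24288DC251C28.
Stored little-endian, the bytes at ascending addresses are 28 1C 25 DC 88 42 A2 56.
Read back as big-endian, the last byte is least significant, giving 0x281C25DC8842A256.
0x281C25DC8842A256 = 2890226689974116950.

2890226689974116950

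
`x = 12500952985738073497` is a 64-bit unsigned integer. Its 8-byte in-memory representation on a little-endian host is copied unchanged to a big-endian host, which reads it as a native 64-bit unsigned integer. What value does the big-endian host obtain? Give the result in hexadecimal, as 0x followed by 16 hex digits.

12500952985738073497 in 64-bit hexadecimal is 0xAD7C4E81F4C6D599.
Stored little-endian, the bytes at ascending addresses are 99 D5 C6 F4 81 4E 7C AD.
Read back as big-endian, the last byte is least significant, giving 0x99D5C6F4814E7CAD.

0x99D5C6F4814E7CAD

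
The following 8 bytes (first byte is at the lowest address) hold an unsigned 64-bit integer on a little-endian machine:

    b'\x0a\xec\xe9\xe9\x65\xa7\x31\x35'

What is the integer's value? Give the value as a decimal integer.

Little-endian: lowest address holds the least-significant byte.
Reassemble most-significant byte first: 35 31 A7 65 E9 E9 EC 0A → 0x3531A765E9E9EC0A.
0x3531A765E9E9EC0A = 3833028814026959882.

3833028814026959882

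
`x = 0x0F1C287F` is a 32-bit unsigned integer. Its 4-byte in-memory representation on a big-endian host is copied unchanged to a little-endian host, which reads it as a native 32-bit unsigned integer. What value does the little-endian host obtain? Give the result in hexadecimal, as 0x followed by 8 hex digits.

Stored big-endian, the bytes at ascending addresses are 0F 1C 28 7F.
Read back as little-endian, the first byte is least significant, giving 0x7F281C0F.

0x7F281C0F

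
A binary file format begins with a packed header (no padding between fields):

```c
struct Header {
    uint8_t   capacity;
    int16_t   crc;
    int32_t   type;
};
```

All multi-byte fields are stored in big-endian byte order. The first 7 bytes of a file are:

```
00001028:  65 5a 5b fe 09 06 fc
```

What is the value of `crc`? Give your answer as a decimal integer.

23131

`crc` follows `capacity` (1 byte), so it starts at byte offset 1 and occupies 2 bytes.
Bytes at offsets 1..2: 5A 5B.
Big-endian: lowest address holds the most-significant byte.
The bytes are already most-significant first: 0x5A5B.
0x5A5B = 23131.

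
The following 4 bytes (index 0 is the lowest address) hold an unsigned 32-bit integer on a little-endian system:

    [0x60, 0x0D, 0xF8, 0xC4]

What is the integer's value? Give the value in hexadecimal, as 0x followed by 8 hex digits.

Little-endian: lowest address holds the least-significant byte.
Reassemble most-significant byte first: C4 F8 0D 60 → 0xC4F80D60.

0xC4F80D60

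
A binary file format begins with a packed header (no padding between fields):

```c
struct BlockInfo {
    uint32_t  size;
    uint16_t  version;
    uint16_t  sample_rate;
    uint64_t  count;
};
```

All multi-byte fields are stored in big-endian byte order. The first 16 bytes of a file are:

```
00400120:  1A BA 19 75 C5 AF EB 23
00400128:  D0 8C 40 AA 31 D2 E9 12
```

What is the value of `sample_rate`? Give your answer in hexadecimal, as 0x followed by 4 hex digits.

0xEB23

`sample_rate` follows `size` (4 B), `version` (2 B), so it starts at offset 4 + 2 = 6 and occupies 2 bytes.
Bytes at offsets 6..7: EB 23.
Big-endian: lowest address holds the most-significant byte.
The bytes are already most-significant first: 0xEB23.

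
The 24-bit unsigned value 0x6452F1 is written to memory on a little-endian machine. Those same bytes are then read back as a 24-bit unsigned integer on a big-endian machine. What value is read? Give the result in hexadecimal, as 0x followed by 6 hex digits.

0xF15264

Stored little-endian, the bytes at ascending addresses are F1 52 64.
Read back as big-endian, the last byte is least significant, giving 0xF15264.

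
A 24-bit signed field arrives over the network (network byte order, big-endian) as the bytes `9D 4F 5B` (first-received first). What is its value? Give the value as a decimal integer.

In big-endian order the high byte comes first in memory.
The bytes are already most-significant first: 0x9D4F5B.
Top bit is set, so as a signed 24-bit value this is 0x9D4F5B − 2^24 = -6467749.

-6467749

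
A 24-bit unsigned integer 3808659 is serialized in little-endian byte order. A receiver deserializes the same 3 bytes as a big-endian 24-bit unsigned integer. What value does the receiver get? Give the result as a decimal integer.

3808659 in 24-bit hexadecimal is 0x3A1D93.
Stored little-endian, the bytes at ascending addresses are 93 1D 3A.
Read back as big-endian, the last byte is least significant, giving 0x931D3A.
0x931D3A = 9641274.

9641274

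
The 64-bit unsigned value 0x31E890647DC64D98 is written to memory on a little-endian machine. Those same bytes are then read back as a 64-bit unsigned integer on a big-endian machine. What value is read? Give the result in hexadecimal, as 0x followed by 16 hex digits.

0x984DC67D6490E831

Stored little-endian, the bytes at ascending addresses are 98 4D C6 7D 64 90 E8 31.
Read back as big-endian, the last byte is least significant, giving 0x984DC67D6490E831.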